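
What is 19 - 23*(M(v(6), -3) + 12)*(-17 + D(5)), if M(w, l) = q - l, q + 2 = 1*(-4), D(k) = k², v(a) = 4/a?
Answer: -1637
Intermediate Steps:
q = -6 (q = -2 + 1*(-4) = -2 - 4 = -6)
M(w, l) = -6 - l
19 - 23*(M(v(6), -3) + 12)*(-17 + D(5)) = 19 - 23*((-6 - 1*(-3)) + 12)*(-17 + 5²) = 19 - 23*((-6 + 3) + 12)*(-17 + 25) = 19 - 23*(-3 + 12)*8 = 19 - 207*8 = 19 - 23*72 = 19 - 1656 = -1637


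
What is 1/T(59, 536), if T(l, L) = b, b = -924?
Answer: -1/924 ≈ -0.0010823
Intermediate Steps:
T(l, L) = -924
1/T(59, 536) = 1/(-924) = -1/924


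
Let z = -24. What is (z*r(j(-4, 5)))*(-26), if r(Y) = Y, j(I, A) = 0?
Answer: 0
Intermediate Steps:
(z*r(j(-4, 5)))*(-26) = -24*0*(-26) = 0*(-26) = 0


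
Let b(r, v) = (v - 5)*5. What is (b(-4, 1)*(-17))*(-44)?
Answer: -14960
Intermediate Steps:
b(r, v) = -25 + 5*v (b(r, v) = (-5 + v)*5 = -25 + 5*v)
(b(-4, 1)*(-17))*(-44) = ((-25 + 5*1)*(-17))*(-44) = ((-25 + 5)*(-17))*(-44) = -20*(-17)*(-44) = 340*(-44) = -14960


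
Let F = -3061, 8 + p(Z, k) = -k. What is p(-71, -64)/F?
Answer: -56/3061 ≈ -0.018295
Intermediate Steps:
p(Z, k) = -8 - k
p(-71, -64)/F = (-8 - 1*(-64))/(-3061) = (-8 + 64)*(-1/3061) = 56*(-1/3061) = -56/3061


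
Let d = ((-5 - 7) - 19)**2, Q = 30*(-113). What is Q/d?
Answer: -3390/961 ≈ -3.5276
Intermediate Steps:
Q = -3390
d = 961 (d = (-12 - 19)**2 = (-31)**2 = 961)
Q/d = -3390/961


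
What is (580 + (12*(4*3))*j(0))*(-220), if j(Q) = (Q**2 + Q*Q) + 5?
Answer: -286000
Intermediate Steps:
j(Q) = 5 + 2*Q**2 (j(Q) = (Q**2 + Q**2) + 5 = 2*Q**2 + 5 = 5 + 2*Q**2)
(580 + (12*(4*3))*j(0))*(-220) = (580 + (12*(4*3))*(5 + 2*0**2))*(-220) = (580 + (12*12)*(5 + 2*0))*(-220) = (580 + 144*(5 + 0))*(-220) = (580 + 144*5)*(-220) = (580 + 720)*(-220) = 1300*(-220) = -286000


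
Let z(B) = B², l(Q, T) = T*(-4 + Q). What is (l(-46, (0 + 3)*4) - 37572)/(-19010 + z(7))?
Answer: 38172/18961 ≈ 2.0132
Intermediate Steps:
(l(-46, (0 + 3)*4) - 37572)/(-19010 + z(7)) = (((0 + 3)*4)*(-4 - 46) - 37572)/(-19010 + 7²) = ((3*4)*(-50) - 37572)/(-19010 + 49) = (12*(-50) - 37572)/(-18961) = (-600 - 37572)*(-1/18961) = -38172*(-1/18961) = 38172/18961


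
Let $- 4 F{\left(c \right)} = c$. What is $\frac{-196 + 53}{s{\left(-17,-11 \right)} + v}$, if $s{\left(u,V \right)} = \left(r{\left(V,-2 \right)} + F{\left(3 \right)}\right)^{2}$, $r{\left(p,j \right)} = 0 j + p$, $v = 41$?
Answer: $- \frac{2288}{2865} \approx -0.7986$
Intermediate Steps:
$F{\left(c \right)} = - \frac{c}{4}$
$r{\left(p,j \right)} = p$ ($r{\left(p,j \right)} = 0 + p = p$)
$s{\left(u,V \right)} = \left(- \frac{3}{4} + V\right)^{2}$ ($s{\left(u,V \right)} = \left(V - \frac{3}{4}\right)^{2} = \left(- \frac{3}{4} + V\right)^{2}$)
$\frac{-196 + 53}{s{\left(-17,-11 \right)} + v} = \frac{-196 + 53}{\frac{\left(-3 + 4 \left(-11\right)\right)^{2}}{16} + 41} = - \frac{143}{\frac{\left(-3 - 44\right)^{2}}{16} + 41} = - \frac{143}{\frac{\left(-47\right)^{2}}{16} + 41} = - \frac{143}{\frac{1}{16} \cdot 2209 + 41} = - \frac{143}{\frac{2209}{16} + 41} = - \frac{143}{\frac{2865}{16}} = \left(-143\right) \frac{16}{2865} = - \frac{2288}{2865}$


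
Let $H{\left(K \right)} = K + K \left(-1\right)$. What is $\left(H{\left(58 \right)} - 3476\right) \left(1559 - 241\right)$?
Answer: $-4581368$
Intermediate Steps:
$H{\left(K \right)} = 0$ ($H{\left(K \right)} = K - K = 0$)
$\left(H{\left(58 \right)} - 3476\right) \left(1559 - 241\right) = \left(0 - 3476\right) \left(1559 - 241\right) = \left(-3476\right) 1318 = -4581368$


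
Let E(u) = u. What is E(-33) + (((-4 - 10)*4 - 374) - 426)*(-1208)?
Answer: 1034015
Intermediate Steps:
E(-33) + (((-4 - 10)*4 - 374) - 426)*(-1208) = -33 + (((-4 - 10)*4 - 374) - 426)*(-1208) = -33 + ((-14*4 - 374) - 426)*(-1208) = -33 + ((-56 - 374) - 426)*(-1208) = -33 + (-430 - 426)*(-1208) = -33 - 856*(-1208) = -33 + 1034048 = 1034015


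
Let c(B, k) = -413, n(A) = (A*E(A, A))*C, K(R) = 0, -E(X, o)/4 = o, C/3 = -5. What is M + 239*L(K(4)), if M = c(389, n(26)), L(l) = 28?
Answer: 6279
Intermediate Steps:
C = -15 (C = 3*(-5) = -15)
E(X, o) = -4*o
n(A) = 60*A**2 (n(A) = (A*(-4*A))*(-15) = -4*A**2*(-15) = 60*A**2)
M = -413
M + 239*L(K(4)) = -413 + 239*28 = -413 + 6692 = 6279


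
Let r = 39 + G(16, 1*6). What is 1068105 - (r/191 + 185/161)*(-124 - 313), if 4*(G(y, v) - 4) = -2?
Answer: 2857715515/2674 ≈ 1.0687e+6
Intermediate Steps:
G(y, v) = 7/2 (G(y, v) = 4 + (¼)*(-2) = 4 - ½ = 7/2)
r = 85/2 (r = 39 + 7/2 = 85/2 ≈ 42.500)
1068105 - (r/191 + 185/161)*(-124 - 313) = 1068105 - ((85/2)/191 + 185/161)*(-124 - 313) = 1068105 - ((85/2)*(1/191) + 185*(1/161))*(-437) = 1068105 - (85/382 + 185/161)*(-437) = 1068105 - 84355*(-437)/61502 = 1068105 - 1*(-1602745/2674) = 1068105 + 1602745/2674 = 2857715515/2674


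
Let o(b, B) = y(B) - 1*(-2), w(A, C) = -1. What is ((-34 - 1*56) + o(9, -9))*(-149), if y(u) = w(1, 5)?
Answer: 13261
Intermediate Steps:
y(u) = -1
o(b, B) = 1 (o(b, B) = -1 - 1*(-2) = -1 + 2 = 1)
((-34 - 1*56) + o(9, -9))*(-149) = ((-34 - 1*56) + 1)*(-149) = ((-34 - 56) + 1)*(-149) = (-90 + 1)*(-149) = -89*(-149) = 13261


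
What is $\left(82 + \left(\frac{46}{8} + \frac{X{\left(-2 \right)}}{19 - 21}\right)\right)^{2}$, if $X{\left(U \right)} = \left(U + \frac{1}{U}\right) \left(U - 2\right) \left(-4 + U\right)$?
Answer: $\frac{221841}{16} \approx 13865.0$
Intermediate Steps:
$X{\left(U \right)} = \left(-4 + U\right) \left(-2 + U\right) \left(U + \frac{1}{U}\right)$ ($X{\left(U \right)} = \left(U + \frac{1}{U}\right) \left(-2 + U\right) \left(-4 + U\right) = \left(-2 + U\right) \left(U + \frac{1}{U}\right) \left(-4 + U\right) = \left(-4 + U\right) \left(-2 + U\right) \left(U + \frac{1}{U}\right)$)
$\left(82 + \left(\frac{46}{8} + \frac{X{\left(-2 \right)}}{19 - 21}\right)\right)^{2} = \left(82 + \left(\frac{46}{8} + \frac{-6 + \left(-2\right)^{3} - 6 \left(-2\right)^{2} + \frac{8}{-2} + 9 \left(-2\right)}{19 - 21}\right)\right)^{2} = \left(82 + \left(46 \cdot \frac{1}{8} + \frac{-6 - 8 - 24 + 8 \left(- \frac{1}{2}\right) - 18}{19 - 21}\right)\right)^{2} = \left(82 + \left(\frac{23}{4} + \frac{-6 - 8 - 24 - 4 - 18}{-2}\right)\right)^{2} = \left(82 + \left(\frac{23}{4} - -30\right)\right)^{2} = \left(82 + \left(\frac{23}{4} + 30\right)\right)^{2} = \left(82 + \frac{143}{4}\right)^{2} = \left(\frac{471}{4}\right)^{2} = \frac{221841}{16}$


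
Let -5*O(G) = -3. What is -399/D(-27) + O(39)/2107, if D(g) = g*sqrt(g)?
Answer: 3/10535 - 133*I*sqrt(3)/81 ≈ 0.00028476 - 2.844*I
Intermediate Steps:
D(g) = g**(3/2)
O(G) = 3/5 (O(G) = -1/5*(-3) = 3/5)
-399/D(-27) + O(39)/2107 = -399*I*sqrt(3)/243 + (3/5)/2107 = -399*I*sqrt(3)/243 + (3/5)*(1/2107) = -133*I*sqrt(3)/81 + 3/10535 = 3/10535 - 133*I*sqrt(3)/81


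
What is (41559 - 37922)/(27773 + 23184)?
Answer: 3637/50957 ≈ 0.071374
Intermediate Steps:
(41559 - 37922)/(27773 + 23184) = 3637/50957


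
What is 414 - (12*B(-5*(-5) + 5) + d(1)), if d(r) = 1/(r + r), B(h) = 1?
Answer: 803/2 ≈ 401.50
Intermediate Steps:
d(r) = 1/(2*r)
414 - (12*B(-5*(-5) + 5) + d(1)) = 414 - (12*1 + (½)/1) = 414 - (12 + (½)*1) = 414 - (12 + ½) = 414 - 1*25/2 = 414 - 25/2 = 803/2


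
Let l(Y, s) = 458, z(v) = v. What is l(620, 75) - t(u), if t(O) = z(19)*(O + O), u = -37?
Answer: 1864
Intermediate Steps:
t(O) = 38*O (t(O) = 19*(O + O) = 19*(2*O) = 38*O)
l(620, 75) - t(u) = 458 - 38*(-37) = 458 - 1*(-1406) = 458 + 1406 = 1864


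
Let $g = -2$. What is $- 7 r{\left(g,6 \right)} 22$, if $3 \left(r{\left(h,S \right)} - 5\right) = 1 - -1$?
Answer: $- \frac{2618}{3} \approx -872.67$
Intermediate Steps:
$r{\left(h,S \right)} = \frac{17}{3}$ ($r{\left(h,S \right)} = 5 + \frac{1 - -1}{3} = 5 + \frac{1 + 1}{3} = 5 + \frac{1}{3} \cdot 2 = 5 + \frac{2}{3} = \frac{17}{3}$)
$- 7 r{\left(g,6 \right)} 22 = \left(-7\right) \frac{17}{3} \cdot 22 = \left(- \frac{119}{3}\right) 22 = - \frac{2618}{3}$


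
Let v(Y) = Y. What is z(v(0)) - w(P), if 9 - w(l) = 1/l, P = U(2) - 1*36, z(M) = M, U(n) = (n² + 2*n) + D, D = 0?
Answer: -253/28 ≈ -9.0357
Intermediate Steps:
U(n) = n² + 2*n (U(n) = (n² + 2*n) + 0 = n² + 2*n)
P = -28 (P = 2*(2 + 2) - 1*36 = 2*4 - 36 = 8 - 36 = -28)
w(l) = 9 - 1/l
z(v(0)) - w(P) = 0 - (9 - 1/(-28)) = 0 - (9 - 1*(-1/28)) = 0 - (9 + 1/28) = 0 - 1*253/28 = 0 - 253/28 = -253/28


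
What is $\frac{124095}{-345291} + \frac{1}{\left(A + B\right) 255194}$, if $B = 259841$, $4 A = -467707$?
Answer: $- \frac{3017234174312391}{8395372943003213} \approx -0.35939$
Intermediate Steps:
$A = - \frac{467707}{4}$ ($A = \frac{1}{4} \left(-467707\right) = - \frac{467707}{4} \approx -1.1693 \cdot 10^{5}$)
$\frac{124095}{-345291} + \frac{1}{\left(A + B\right) 255194} = \frac{124095}{-345291} + \frac{1}{\left(- \frac{467707}{4} + 259841\right) 255194} = 124095 \left(- \frac{1}{345291}\right) + \frac{1}{\frac{571657}{4}} \cdot \frac{1}{255194} = - \frac{41365}{115097} + \frac{4}{571657} \cdot \frac{1}{255194} = - \frac{41365}{115097} + \frac{2}{72941718229} = - \frac{3017234174312391}{8395372943003213}$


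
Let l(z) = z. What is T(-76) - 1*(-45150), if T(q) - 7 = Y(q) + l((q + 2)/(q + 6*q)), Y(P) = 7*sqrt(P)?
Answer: 12011799/266 + 14*I*sqrt(19) ≈ 45157.0 + 61.025*I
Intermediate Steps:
T(q) = 7 + 7*sqrt(q) + (2 + q)/(7*q) (T(q) = 7 + (7*sqrt(q) + (q + 2)/(q + 6*q)) = 7 + (7*sqrt(q) + (2 + q)/((7*q))) = 7 + (7*sqrt(q) + (2 + q)*(1/(7*q))) = 7 + (7*sqrt(q) + (2 + q)/(7*q)) = 7 + 7*sqrt(q) + (2 + q)/(7*q))
T(-76) - 1*(-45150) = (1/7)*(2 + 49*(-76)**(3/2) + 50*(-76))/(-76) - 1*(-45150) = (1/7)*(-1/76)*(2 + 49*(-152*I*sqrt(19)) - 3800) + 45150 = (1/7)*(-1/76)*(2 - 7448*I*sqrt(19) - 3800) + 45150 = (1/7)*(-1/76)*(-3798 - 7448*I*sqrt(19)) + 45150 = (1899/266 + 14*I*sqrt(19)) + 45150 = 12011799/266 + 14*I*sqrt(19)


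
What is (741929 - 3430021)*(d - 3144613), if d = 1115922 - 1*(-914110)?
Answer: 2996096269452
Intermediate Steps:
d = 2030032 (d = 1115922 + 914110 = 2030032)
(741929 - 3430021)*(d - 3144613) = (741929 - 3430021)*(2030032 - 3144613) = -2688092*(-1114581) = 2996096269452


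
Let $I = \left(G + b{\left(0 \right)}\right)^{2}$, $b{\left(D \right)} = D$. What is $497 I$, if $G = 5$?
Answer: $12425$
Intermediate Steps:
$I = 25$ ($I = \left(5 + 0\right)^{2} = 5^{2} = 25$)
$497 I = 497 \cdot 25 = 12425$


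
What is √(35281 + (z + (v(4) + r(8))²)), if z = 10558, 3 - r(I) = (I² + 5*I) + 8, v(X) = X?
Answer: 4*√3554 ≈ 238.46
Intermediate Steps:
r(I) = -5 - I² - 5*I (r(I) = 3 - ((I² + 5*I) + 8) = 3 - (8 + I² + 5*I) = 3 + (-8 - I² - 5*I) = -5 - I² - 5*I)
√(35281 + (z + (v(4) + r(8))²)) = √(35281 + (10558 + (4 + (-5 - 1*8² - 5*8))²)) = √(35281 + (10558 + (4 + (-5 - 1*64 - 40))²)) = √(35281 + (10558 + (4 + (-5 - 64 - 40))²)) = √(35281 + (10558 + (4 - 109)²)) = √(35281 + (10558 + (-105)²)) = √(35281 + (10558 + 11025)) = √(35281 + 21583) = √56864 = 4*√3554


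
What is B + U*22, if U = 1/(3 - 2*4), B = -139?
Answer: -717/5 ≈ -143.40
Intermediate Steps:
U = -⅕ (U = 1/(3 - 8) = 1/(-5) = -⅕ ≈ -0.20000)
B + U*22 = -139 - ⅕*22 = -139 - 22/5 = -717/5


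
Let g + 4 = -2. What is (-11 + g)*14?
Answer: -238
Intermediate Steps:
g = -6 (g = -4 - 2 = -6)
(-11 + g)*14 = (-11 - 6)*14 = -17*14 = -238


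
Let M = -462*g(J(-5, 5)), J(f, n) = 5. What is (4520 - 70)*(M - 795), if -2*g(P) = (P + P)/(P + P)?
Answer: -2509800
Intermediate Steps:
g(P) = -½ (g(P) = -(P + P)/(2*(P + P)) = -2*P/(2*(2*P)) = -2*P*1/(2*P)/2 = -½*1 = -½)
M = 231 (M = -462*(-½) = 231)
(4520 - 70)*(M - 795) = (4520 - 70)*(231 - 795) = 4450*(-564) = -2509800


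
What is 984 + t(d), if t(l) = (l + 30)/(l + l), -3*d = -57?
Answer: 37441/38 ≈ 985.29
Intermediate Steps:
d = 19 (d = -⅓*(-57) = 19)
t(l) = (30 + l)/(2*l) (t(l) = (30 + l)/((2*l)) = (30 + l)*(1/(2*l)) = (30 + l)/(2*l))
984 + t(d) = 984 + (½)*(30 + 19)/19 = 984 + (½)*(1/19)*49 = 984 + 49/38 = 37441/38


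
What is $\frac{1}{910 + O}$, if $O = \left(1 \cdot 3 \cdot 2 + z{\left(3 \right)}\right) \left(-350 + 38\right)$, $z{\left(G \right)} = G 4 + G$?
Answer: $- \frac{1}{5642} \approx -0.00017724$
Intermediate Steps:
$z{\left(G \right)} = 5 G$ ($z{\left(G \right)} = 4 G + G = 5 G$)
$O = -6552$ ($O = \left(1 \cdot 3 \cdot 2 + 5 \cdot 3\right) \left(-350 + 38\right) = \left(3 \cdot 2 + 15\right) \left(-312\right) = \left(6 + 15\right) \left(-312\right) = 21 \left(-312\right) = -6552$)
$\frac{1}{910 + O} = \frac{1}{910 - 6552} = \frac{1}{-5642} = - \frac{1}{5642}$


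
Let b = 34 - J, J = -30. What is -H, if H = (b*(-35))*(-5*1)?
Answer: -11200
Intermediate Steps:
b = 64 (b = 34 - 1*(-30) = 34 + 30 = 64)
H = 11200 (H = (64*(-35))*(-5*1) = -2240*(-5) = 11200)
-H = -1*11200 = -11200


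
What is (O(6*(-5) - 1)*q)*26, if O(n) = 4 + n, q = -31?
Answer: 21762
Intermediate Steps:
(O(6*(-5) - 1)*q)*26 = ((4 + (6*(-5) - 1))*(-31))*26 = ((4 + (-30 - 1))*(-31))*26 = ((4 - 31)*(-31))*26 = -27*(-31)*26 = 837*26 = 21762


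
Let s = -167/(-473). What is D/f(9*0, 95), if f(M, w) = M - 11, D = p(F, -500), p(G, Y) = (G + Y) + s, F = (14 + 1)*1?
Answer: 229238/5203 ≈ 44.059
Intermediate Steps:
F = 15 (F = 15*1 = 15)
s = 167/473 (s = -167*(-1/473) = 167/473 ≈ 0.35307)
p(G, Y) = 167/473 + G + Y (p(G, Y) = (G + Y) + 167/473 = 167/473 + G + Y)
D = -229238/473 (D = 167/473 + 15 - 500 = -229238/473 ≈ -484.65)
f(M, w) = -11 + M
D/f(9*0, 95) = -229238/(473*(-11 + 9*0)) = -229238/(473*(-11 + 0)) = -229238/473/(-11) = -229238/473*(-1/11) = 229238/5203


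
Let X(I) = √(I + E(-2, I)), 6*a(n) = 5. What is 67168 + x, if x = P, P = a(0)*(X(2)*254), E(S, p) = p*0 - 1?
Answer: 202139/3 ≈ 67380.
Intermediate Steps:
E(S, p) = -1 (E(S, p) = 0 - 1 = -1)
a(n) = ⅚ (a(n) = (⅙)*5 = ⅚)
X(I) = √(-1 + I) (X(I) = √(I - 1) = √(-1 + I))
P = 635/3 (P = 5*(√(-1 + 2)*254)/6 = 5*(√1*254)/6 = 5*(1*254)/6 = (⅚)*254 = 635/3 ≈ 211.67)
x = 635/3 ≈ 211.67
67168 + x = 67168 + 635/3 = 202139/3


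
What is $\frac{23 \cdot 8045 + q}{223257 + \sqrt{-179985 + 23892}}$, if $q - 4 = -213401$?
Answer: $- \frac{1055335839}{8307307357} + \frac{4727 i \sqrt{156093}}{8307307357} \approx -0.12704 + 0.00022481 i$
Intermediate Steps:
$q = -213397$ ($q = 4 - 213401 = -213397$)
$\frac{23 \cdot 8045 + q}{223257 + \sqrt{-179985 + 23892}} = \frac{23 \cdot 8045 - 213397}{223257 + \sqrt{-179985 + 23892}} = \frac{185035 - 213397}{223257 + \sqrt{-156093}} = - \frac{28362}{223257 + i \sqrt{156093}}$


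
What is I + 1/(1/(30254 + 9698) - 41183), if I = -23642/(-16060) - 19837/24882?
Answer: 91672921902323/135844471860045 ≈ 0.67484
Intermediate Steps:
I = 278593/412815 (I = -23642*(-1/16060) - 19837*1/24882 = 11821/8030 - 19837/24882 = 278593/412815 ≈ 0.67486)
I + 1/(1/(30254 + 9698) - 41183) = 278593/412815 + 1/(1/(30254 + 9698) - 41183) = 278593/412815 + 1/(1/39952 - 41183) = 278593/412815 + 1/(-1645343215/39952) = 278593/412815 - 39952/1645343215 = 91672921902323/135844471860045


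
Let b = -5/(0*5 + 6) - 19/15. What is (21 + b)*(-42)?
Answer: -3969/5 ≈ -793.80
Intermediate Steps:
b = -21/10 (b = -5/(0 + 6) - 19*1/15 = -5/6 - 19/15 = -21/10 ≈ -2.1000)
(21 + b)*(-42) = (21 - 21/10)*(-42) = (189/10)*(-42) = -3969/5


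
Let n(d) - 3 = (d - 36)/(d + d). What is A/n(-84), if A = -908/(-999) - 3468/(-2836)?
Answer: 10569335/18415566 ≈ 0.57393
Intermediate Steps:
n(d) = 3 + (-36 + d)/(2*d) (n(d) = 3 + (d - 36)/(d + d) = 3 + (-36 + d)/((2*d)) = 3 + (-36 + d)*(1/(2*d)) = 3 + (-36 + d)/(2*d))
A = 1509905/708291 (A = -908*(-1/999) - 3468*(-1/2836) = 908/999 + 867/709 = 1509905/708291 ≈ 2.1318)
A/n(-84) = 1509905/(708291*(7/2 - 18/(-84))) = 1509905/(708291*(7/2 - 18*(-1/84))) = 1509905/(708291*(7/2 + 3/14)) = 1509905/(708291*(26/7)) = (1509905/708291)*(7/26) = 10569335/18415566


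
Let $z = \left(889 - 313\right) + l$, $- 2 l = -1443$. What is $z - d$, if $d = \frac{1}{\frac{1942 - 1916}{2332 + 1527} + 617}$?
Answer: $\frac{6178762537}{4762058} \approx 1297.5$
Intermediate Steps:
$l = \frac{1443}{2}$ ($l = \left(- \frac{1}{2}\right) \left(-1443\right) = \frac{1443}{2} \approx 721.5$)
$d = \frac{3859}{2381029}$ ($d = \frac{1}{\frac{26}{3859} + 617} = \frac{1}{\frac{2381029}{3859}} = \frac{3859}{2381029} \approx 0.0016207$)
$z = \frac{2595}{2}$ ($z = \left(889 - 313\right) + \frac{1443}{2} = 576 + \frac{1443}{2} = \frac{2595}{2} \approx 1297.5$)
$z - d = \frac{2595}{2} - \frac{3859}{2381029} = \frac{6178762537}{4762058}$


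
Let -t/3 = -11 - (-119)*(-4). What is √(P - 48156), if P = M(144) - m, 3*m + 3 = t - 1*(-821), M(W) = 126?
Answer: I*√439107/3 ≈ 220.88*I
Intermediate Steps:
t = 1461 (t = -3*(-11 - (-119)*(-4)) = -3*(-11 - 17*28) = -3*(-11 - 476) = -3*(-487) = 1461)
m = 2279/3 (m = -1 + (1461 - 1*(-821))/3 = -1 + (1461 + 821)/3 = -1 + (⅓)*2282 = -1 + 2282/3 = 2279/3 ≈ 759.67)
P = -1901/3 (P = 126 - 1*2279/3 = 126 - 2279/3 = -1901/3 ≈ -633.67)
√(P - 48156) = √(-1901/3 - 48156) = √(-146369/3) = I*√439107/3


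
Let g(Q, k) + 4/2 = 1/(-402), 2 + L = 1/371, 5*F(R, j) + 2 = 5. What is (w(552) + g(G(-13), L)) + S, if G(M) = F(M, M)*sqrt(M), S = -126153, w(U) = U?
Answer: -50492407/402 ≈ -1.2560e+5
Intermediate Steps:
F(R, j) = 3/5 (F(R, j) = -2/5 + (1/5)*5 = -2/5 + 1 = 3/5)
G(M) = 3*sqrt(M)/5
L = -741/371 (L = -2 + 1/371 = -741/371 ≈ -1.9973)
g(Q, k) = -805/402 (g(Q, k) = -2 + 1/(-402) = -2 - 1/402 = -805/402)
(w(552) + g(G(-13), L)) + S = (552 - 805/402) - 126153 = 221099/402 - 126153 = -50492407/402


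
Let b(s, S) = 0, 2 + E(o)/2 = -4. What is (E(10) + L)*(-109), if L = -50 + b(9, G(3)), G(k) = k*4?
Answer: 6758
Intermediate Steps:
E(o) = -12 (E(o) = -4 + 2*(-4) = -4 - 8 = -12)
G(k) = 4*k
L = -50 (L = -50 + 0 = -50)
(E(10) + L)*(-109) = (-12 - 50)*(-109) = -62*(-109) = 6758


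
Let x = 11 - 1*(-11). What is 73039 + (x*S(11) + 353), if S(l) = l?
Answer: 73634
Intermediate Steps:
x = 22 (x = 11 + 11 = 22)
73039 + (x*S(11) + 353) = 73039 + (22*11 + 353) = 73039 + (242 + 353) = 73039 + 595 = 73634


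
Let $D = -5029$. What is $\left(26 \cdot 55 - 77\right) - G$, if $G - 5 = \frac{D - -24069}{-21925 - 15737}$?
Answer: $\frac{25393708}{18831} \approx 1348.5$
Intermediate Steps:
$G = \frac{84635}{18831}$ ($G = 5 + \frac{-5029 - -24069}{-21925 - 15737} = 5 + \frac{-5029 + 24069}{-37662} = 5 + 19040 \left(- \frac{1}{37662}\right) = 5 - \frac{9520}{18831} = \frac{84635}{18831} \approx 4.4945$)
$\left(26 \cdot 55 - 77\right) - G = \left(26 \cdot 55 - 77\right) - \frac{84635}{18831} = \left(1430 - 77\right) - \frac{84635}{18831} = 1353 - \frac{84635}{18831} = \frac{25393708}{18831}$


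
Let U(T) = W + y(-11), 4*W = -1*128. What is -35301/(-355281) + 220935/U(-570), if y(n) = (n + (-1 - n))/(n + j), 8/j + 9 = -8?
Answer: -5102037276734/736971221 ≈ -6923.0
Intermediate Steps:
j = -8/17 (j = 8/(-9 - 8) = 8/(-17) = 8*(-1/17) = -8/17 ≈ -0.47059)
y(n) = -1/(-8/17 + n) (y(n) = (n + (-1 - n))/(n - 8/17) = -1/(-8/17 + n))
W = -32 (W = (-1*128)/4 = (¼)*(-128) = -32)
U(T) = -6223/195 (U(T) = -32 - 17/(-8 + 17*(-11)) = -32 - 17/(-8 - 187) = -32 - 17/(-195) = -32 - 17*(-1/195) = -32 + 17/195 = -6223/195)
-35301/(-355281) + 220935/U(-570) = -35301/(-355281) + 220935/(-6223/195) = -35301*(-1/355281) + 220935*(-195/6223) = 11767/118427 - 43082325/6223 = -5102037276734/736971221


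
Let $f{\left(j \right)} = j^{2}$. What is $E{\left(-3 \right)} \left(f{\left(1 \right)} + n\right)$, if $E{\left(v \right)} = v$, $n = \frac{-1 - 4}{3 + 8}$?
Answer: $- \frac{18}{11} \approx -1.6364$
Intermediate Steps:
$n = - \frac{5}{11} \approx -0.45455$
$E{\left(-3 \right)} \left(f{\left(1 \right)} + n\right) = - 3 \left(1^{2} - \frac{5}{11}\right) = - 3 \left(1 - \frac{5}{11}\right) = \left(-3\right) \frac{6}{11} = - \frac{18}{11}$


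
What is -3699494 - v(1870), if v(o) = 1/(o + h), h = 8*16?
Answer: -7391589013/1998 ≈ -3.6995e+6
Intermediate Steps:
h = 128
v(o) = 1/(128 + o) (v(o) = 1/(o + 128) = 1/(128 + o))
-3699494 - v(1870) = -3699494 - 1/(128 + 1870) = -3699494 - 1/1998 = -7391589013/1998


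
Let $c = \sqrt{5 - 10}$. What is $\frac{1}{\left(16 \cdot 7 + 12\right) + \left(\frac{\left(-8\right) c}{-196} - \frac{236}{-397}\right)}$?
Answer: $\frac{11787234102}{1468624837469} - \frac{7722841 i \sqrt{5}}{2937249674938} \approx 0.008026 - 5.8792 \cdot 10^{-6} i$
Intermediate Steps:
$c = i \sqrt{5}$ ($c = \sqrt{-5} = i \sqrt{5} \approx 2.2361 i$)
$\frac{1}{\left(16 \cdot 7 + 12\right) + \left(\frac{\left(-8\right) c}{-196} - \frac{236}{-397}\right)} = \frac{1}{\left(16 \cdot 7 + 12\right) + \left(\frac{\left(-8\right) i \sqrt{5}}{-196} - \frac{236}{-397}\right)} = \frac{1}{\left(112 + 12\right) + \left(- 8 i \sqrt{5} \left(- \frac{1}{196}\right) - - \frac{236}{397}\right)} = \frac{1}{124 + \left(\frac{2 i \sqrt{5}}{49} + \frac{236}{397}\right)} = \frac{1}{124 + \left(\frac{236}{397} + \frac{2 i \sqrt{5}}{49}\right)} = \frac{1}{\frac{49464}{397} + \frac{2 i \sqrt{5}}{49}}$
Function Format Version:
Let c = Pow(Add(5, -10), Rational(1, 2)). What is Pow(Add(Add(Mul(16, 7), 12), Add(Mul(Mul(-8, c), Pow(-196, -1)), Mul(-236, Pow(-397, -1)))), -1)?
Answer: Add(Rational(11787234102, 1468624837469), Mul(Rational(-7722841, 2937249674938), I, Pow(5, Rational(1, 2)))) ≈ Add(0.0080260, Mul(-5.8792e-6, I))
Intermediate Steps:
c = Mul(I, Pow(5, Rational(1, 2))) (c = Pow(-5, Rational(1, 2)) = Mul(I, Pow(5, Rational(1, 2))) ≈ Mul(2.2361, I))
Pow(Add(Add(Mul(16, 7), 12), Add(Mul(Mul(-8, c), Pow(-196, -1)), Mul(-236, Pow(-397, -1)))), -1) = Pow(Add(Add(Mul(16, 7), 12), Add(Mul(Mul(-8, Mul(I, Pow(5, Rational(1, 2)))), Pow(-196, -1)), Mul(-236, Pow(-397, -1)))), -1) = Pow(Add(Add(112, 12), Add(Mul(Mul(-8, I, Pow(5, Rational(1, 2))), Rational(-1, 196)), Mul(-236, Rational(-1, 397)))), -1) = Pow(Add(124, Add(Mul(Rational(2, 49), I, Pow(5, Rational(1, 2))), Rational(236, 397))), -1) = Pow(Add(124, Add(Rational(236, 397), Mul(Rational(2, 49), I, Pow(5, Rational(1, 2))))), -1) = Pow(Add(Rational(49464, 397), Mul(Rational(2, 49), I, Pow(5, Rational(1, 2)))), -1)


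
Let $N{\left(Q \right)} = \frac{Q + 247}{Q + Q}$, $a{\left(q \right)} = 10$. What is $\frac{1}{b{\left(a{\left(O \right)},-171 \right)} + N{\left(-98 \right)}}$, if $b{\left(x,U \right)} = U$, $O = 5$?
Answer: $- \frac{196}{33665} \approx -0.0058221$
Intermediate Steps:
$N{\left(Q \right)} = \frac{247 + Q}{2 Q}$
$\frac{1}{b{\left(a{\left(O \right)},-171 \right)} + N{\left(-98 \right)}} = \frac{1}{-171 + \frac{247 - 98}{2 \left(-98\right)}} = \frac{1}{-171 + \frac{1}{2} \left(- \frac{1}{98}\right) 149} = \frac{1}{-171 - \frac{149}{196}} = \frac{1}{- \frac{33665}{196}} = - \frac{196}{33665}$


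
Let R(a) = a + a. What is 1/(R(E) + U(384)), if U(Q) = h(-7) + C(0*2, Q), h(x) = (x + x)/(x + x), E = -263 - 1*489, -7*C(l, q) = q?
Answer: -7/10905 ≈ -0.00064191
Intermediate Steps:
C(l, q) = -q/7
E = -752 (E = -263 - 489 = -752)
h(x) = 1 (h(x) = (2*x)/((2*x)) = (2*x)*(1/(2*x)) = 1)
R(a) = 2*a
U(Q) = 1 - Q/7
1/(R(E) + U(384)) = 1/(2*(-752) + (1 - ⅐*384)) = 1/(-1504 + (1 - 384/7)) = 1/(-1504 - 377/7) = 1/(-10905/7) = -7/10905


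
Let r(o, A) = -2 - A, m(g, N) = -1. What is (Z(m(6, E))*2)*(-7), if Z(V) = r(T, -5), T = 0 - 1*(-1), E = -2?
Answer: -42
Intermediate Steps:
T = 1 (T = 0 + 1 = 1)
Z(V) = 3 (Z(V) = -2 - 1*(-5) = -2 + 5 = 3)
(Z(m(6, E))*2)*(-7) = (3*2)*(-7) = 6*(-7) = -42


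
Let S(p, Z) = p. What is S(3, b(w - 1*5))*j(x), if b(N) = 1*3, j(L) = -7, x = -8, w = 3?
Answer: -21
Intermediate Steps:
b(N) = 3
S(3, b(w - 1*5))*j(x) = 3*(-7) = -21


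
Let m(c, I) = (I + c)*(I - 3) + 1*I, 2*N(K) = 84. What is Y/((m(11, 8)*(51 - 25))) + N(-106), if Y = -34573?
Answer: 77903/2678 ≈ 29.090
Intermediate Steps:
N(K) = 42 (N(K) = (1/2)*84 = 42)
m(c, I) = I + (-3 + I)*(I + c) (m(c, I) = (I + c)*(-3 + I) + I = (-3 + I)*(I + c) + I = I + (-3 + I)*(I + c))
Y/((m(11, 8)*(51 - 25))) + N(-106) = -34573*1/((51 - 25)*(8**2 - 3*11 - 2*8 + 8*11)) + 42 = -34573*1/(26*(64 - 33 - 16 + 88)) + 42 = -34573/(103*26) + 42 = -34573/2678 + 42 = 77903/2678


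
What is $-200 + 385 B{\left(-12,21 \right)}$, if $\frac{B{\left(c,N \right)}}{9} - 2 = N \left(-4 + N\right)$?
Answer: $1243735$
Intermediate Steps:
$B{\left(c,N \right)} = 18 + 9 N \left(-4 + N\right)$
$-200 + 385 B{\left(-12,21 \right)} = -200 + 385 \left(18 - 756 + 9 \cdot 21^{2}\right) = -200 + 385 \left(18 - 756 + 9 \cdot 441\right) = -200 + 385 \left(18 - 756 + 3969\right) = -200 + 385 \cdot 3231 = -200 + 1243935 = 1243735$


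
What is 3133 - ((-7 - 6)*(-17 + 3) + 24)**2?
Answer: -39303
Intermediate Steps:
3133 - ((-7 - 6)*(-17 + 3) + 24)**2 = 3133 - (-13*(-14) + 24)**2 = 3133 - (182 + 24)**2 = 3133 - 1*206**2 = 3133 - 1*42436 = 3133 - 42436 = -39303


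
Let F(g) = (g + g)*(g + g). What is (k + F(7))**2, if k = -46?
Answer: 22500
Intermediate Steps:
F(g) = 4*g**2 (F(g) = (2*g)*(2*g) = 4*g**2)
(k + F(7))**2 = (-46 + 4*7**2)**2 = (-46 + 4*49)**2 = (-46 + 196)**2 = 150**2 = 22500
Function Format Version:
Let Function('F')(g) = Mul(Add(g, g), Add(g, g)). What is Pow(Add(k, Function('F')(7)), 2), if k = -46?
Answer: 22500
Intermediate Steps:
Function('F')(g) = Mul(4, Pow(g, 2)) (Function('F')(g) = Mul(Mul(2, g), Mul(2, g)) = Mul(4, Pow(g, 2)))
Pow(Add(k, Function('F')(7)), 2) = Pow(Add(-46, Mul(4, Pow(7, 2))), 2) = Pow(Add(-46, Mul(4, 49)), 2) = Pow(Add(-46, 196), 2) = Pow(150, 2) = 22500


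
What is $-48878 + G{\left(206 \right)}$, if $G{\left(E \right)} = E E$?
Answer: $-6442$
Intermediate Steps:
$G{\left(E \right)} = E^{2}$
$-48878 + G{\left(206 \right)} = -48878 + 206^{2} = -48878 + 42436 = -6442$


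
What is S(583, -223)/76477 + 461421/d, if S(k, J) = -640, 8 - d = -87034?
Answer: 11744128979/2218903678 ≈ 5.2928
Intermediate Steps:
d = 87042 (d = 8 - 1*(-87034) = 8 + 87034 = 87042)
S(583, -223)/76477 + 461421/d = -640/76477 + 461421/87042 = -640*1/76477 + 461421*(1/87042) = -640/76477 + 153807/29014 = 11744128979/2218903678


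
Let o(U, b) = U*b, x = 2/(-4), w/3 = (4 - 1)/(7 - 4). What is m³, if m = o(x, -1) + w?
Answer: 343/8 ≈ 42.875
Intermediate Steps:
w = 3 (w = 3*((4 - 1)/(7 - 4)) = 3*(3/3) = 3*(3*(⅓)) = 3*1 = 3)
x = -½ (x = 2*(-¼) = -½ ≈ -0.50000)
m = 7/2 (m = -½*(-1) + 3 = ½ + 3 = 7/2 ≈ 3.5000)
m³ = (7/2)³ = 343/8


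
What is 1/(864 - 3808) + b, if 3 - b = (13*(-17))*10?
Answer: 6515071/2944 ≈ 2213.0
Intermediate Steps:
b = 2213 (b = 3 - 13*(-17)*10 = 3 - (-221)*10 = 3 - 1*(-2210) = 3 + 2210 = 2213)
1/(864 - 3808) + b = 1/(864 - 3808) + 2213 = 1/(-2944) + 2213 = -1/2944 + 2213 = 6515071/2944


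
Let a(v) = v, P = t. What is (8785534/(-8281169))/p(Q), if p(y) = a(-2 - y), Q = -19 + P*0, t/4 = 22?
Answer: -8785534/140779873 ≈ -0.062406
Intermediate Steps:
t = 88 (t = 4*22 = 88)
P = 88
Q = -19 (Q = -19 + 88*0 = -19 + 0 = -19)
p(y) = -2 - y
(8785534/(-8281169))/p(Q) = (8785534/(-8281169))/(-2 - 1*(-19)) = (8785534*(-1/8281169))/(-2 + 19) = -8785534/8281169/17 = -8785534/8281169*1/17 = -8785534/140779873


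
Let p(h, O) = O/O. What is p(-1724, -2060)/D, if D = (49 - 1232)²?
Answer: 1/1399489 ≈ 7.1455e-7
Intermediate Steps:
p(h, O) = 1
D = 1399489 (D = (-1183)² = 1399489)
p(-1724, -2060)/D = 1/1399489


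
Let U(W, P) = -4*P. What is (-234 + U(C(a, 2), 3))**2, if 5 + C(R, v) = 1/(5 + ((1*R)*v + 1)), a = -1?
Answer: 60516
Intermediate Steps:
C(R, v) = -5 + 1/(6 + R*v) (C(R, v) = -5 + 1/(5 + ((1*R)*v + 1)) = -5 + 1/(5 + (R*v + 1)) = -5 + 1/(5 + (1 + R*v)) = -5 + 1/(6 + R*v))
(-234 + U(C(a, 2), 3))**2 = (-234 - 4*3)**2 = (-234 - 12)**2 = (-246)**2 = 60516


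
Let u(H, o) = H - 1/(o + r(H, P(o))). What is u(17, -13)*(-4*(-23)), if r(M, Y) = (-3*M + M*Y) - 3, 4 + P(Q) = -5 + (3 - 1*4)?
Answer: 370760/237 ≈ 1564.4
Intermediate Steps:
P(Q) = -10 (P(Q) = -4 + (-5 + (3 - 1*4)) = -4 + (-5 + (3 - 4)) = -4 + (-5 - 1) = -4 - 6 = -10)
r(M, Y) = -3 - 3*M + M*Y
u(H, o) = H - 1/(-3 + o - 13*H) (u(H, o) = H - 1/(o + (-3 - 3*H + H*(-10))) = H - 1/(o + (-3 - 3*H - 10*H)) = H - 1/(o + (-3 - 13*H)) = H - 1/(-3 + o - 13*H))
u(17, -13)*(-4*(-23)) = ((-1 + 17*(-13) - 1*17*(3 + 13*17))/(-3 - 13 - 13*17))*(-4*(-23)) = ((-1 - 221 - 1*17*(3 + 221))/(-3 - 13 - 221))*92 = ((-1 - 221 - 1*17*224)/(-237))*92 = -(-1 - 221 - 3808)/237*92 = -1/237*(-4030)*92 = (4030/237)*92 = 370760/237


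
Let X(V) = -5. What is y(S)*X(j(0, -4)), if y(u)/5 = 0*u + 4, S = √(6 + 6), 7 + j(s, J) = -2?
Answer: -100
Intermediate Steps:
j(s, J) = -9 (j(s, J) = -7 - 2 = -9)
S = 2*√3 (S = √12 = 2*√3 ≈ 3.4641)
y(u) = 20 (y(u) = 5*(0*u + 4) = 5*(0 + 4) = 5*4 = 20)
y(S)*X(j(0, -4)) = 20*(-5) = -100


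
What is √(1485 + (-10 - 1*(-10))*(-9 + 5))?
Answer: 3*√165 ≈ 38.536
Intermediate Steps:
√(1485 + (-10 - 1*(-10))*(-9 + 5)) = √(1485 + (-10 + 10)*(-4)) = √(1485 + 0*(-4)) = √(1485 + 0) = √1485 = 3*√165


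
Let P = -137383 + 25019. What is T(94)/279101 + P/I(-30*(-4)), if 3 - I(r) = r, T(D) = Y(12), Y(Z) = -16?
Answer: 31360902892/32654817 ≈ 960.38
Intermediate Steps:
T(D) = -16
P = -112364
I(r) = 3 - r
T(94)/279101 + P/I(-30*(-4)) = -16/279101 - 112364/(3 - (-30)*(-4)) = -16*1/279101 - 112364/(3 - 1*120) = -16/279101 - 112364/(3 - 120) = -16/279101 - 112364/(-117) = -16/279101 - 112364*(-1/117) = -16/279101 + 112364/117 = 31360902892/32654817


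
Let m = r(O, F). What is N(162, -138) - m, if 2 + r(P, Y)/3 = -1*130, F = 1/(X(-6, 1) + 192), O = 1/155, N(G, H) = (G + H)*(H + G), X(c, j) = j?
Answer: 972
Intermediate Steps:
N(G, H) = (G + H)² (N(G, H) = (G + H)*(G + H) = (G + H)²)
O = 1/155 ≈ 0.0064516
F = 1/193 (F = 1/(1 + 192) = 1/193 ≈ 0.0051813)
r(P, Y) = -396 (r(P, Y) = -6 + 3*(-1*130) = -6 + 3*(-130) = -6 - 390 = -396)
m = -396
N(162, -138) - m = (162 - 138)² - 1*(-396) = 24² + 396 = 576 + 396 = 972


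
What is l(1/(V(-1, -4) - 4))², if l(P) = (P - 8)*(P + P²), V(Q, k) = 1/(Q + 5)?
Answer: 29767936/11390625 ≈ 2.6134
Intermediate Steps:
V(Q, k) = 1/(5 + Q)
l(P) = (-8 + P)*(P + P²)
l(1/(V(-1, -4) - 4))² = ((-8 + (1/(1/(5 - 1) - 4))² - 7/(1/(5 - 1) - 4))/(1/(5 - 1) - 4))² = ((-8 + (1/(1/4 - 4))² - 7/(1/4 - 4))/(1/4 - 4))² = ((-8 + (1/(¼ - 4))² - 7/(¼ - 4))/(¼ - 4))² = ((-8 + (1/(-15/4))² - 7/(-15/4))/(-15/4))² = (-4*(-8 + (-4/15)² - 7*(-4/15))/15)² = (-4*(-8 + 16/225 + 28/15)/15)² = (-4/15*(-1364/225))² = (5456/3375)² = 29767936/11390625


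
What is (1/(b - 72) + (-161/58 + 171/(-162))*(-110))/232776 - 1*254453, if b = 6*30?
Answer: -185510086065667/729054432 ≈ -2.5445e+5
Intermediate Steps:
b = 180
(1/(b - 72) + (-161/58 + 171/(-162))*(-110))/232776 - 1*254453 = (1/(180 - 72) + (-161/58 + 171/(-162))*(-110))/232776 - 1*254453 = (1/108 + (-161*1/58 + 171*(-1/162))*(-110))*(1/232776) - 254453 = (1/108 + (-161/58 - 19/18)*(-110))*(1/232776) - 254453 = (1/108 - 1000/261*(-110))*(1/232776) - 254453 = (1/108 + 110000/261)*(1/232776) - 254453 = (1320029/3132)*(1/232776) - 254453 = 1320029/729054432 - 254453 = -185510086065667/729054432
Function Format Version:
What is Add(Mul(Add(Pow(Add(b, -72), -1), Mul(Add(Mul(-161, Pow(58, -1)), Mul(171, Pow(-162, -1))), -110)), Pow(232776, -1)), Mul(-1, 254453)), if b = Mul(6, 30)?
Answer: Rational(-185510086065667, 729054432) ≈ -2.5445e+5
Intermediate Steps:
b = 180
Add(Mul(Add(Pow(Add(b, -72), -1), Mul(Add(Mul(-161, Pow(58, -1)), Mul(171, Pow(-162, -1))), -110)), Pow(232776, -1)), Mul(-1, 254453)) = Add(Mul(Add(Pow(Add(180, -72), -1), Mul(Add(Mul(-161, Pow(58, -1)), Mul(171, Pow(-162, -1))), -110)), Pow(232776, -1)), Mul(-1, 254453)) = Add(Mul(Add(Pow(108, -1), Mul(Add(Mul(-161, Rational(1, 58)), Mul(171, Rational(-1, 162))), -110)), Rational(1, 232776)), -254453) = Add(Mul(Add(Rational(1, 108), Mul(Add(Rational(-161, 58), Rational(-19, 18)), -110)), Rational(1, 232776)), -254453) = Add(Mul(Add(Rational(1, 108), Mul(Rational(-1000, 261), -110)), Rational(1, 232776)), -254453) = Add(Mul(Add(Rational(1, 108), Rational(110000, 261)), Rational(1, 232776)), -254453) = Add(Mul(Rational(1320029, 3132), Rational(1, 232776)), -254453) = Add(Rational(1320029, 729054432), -254453) = Rational(-185510086065667, 729054432)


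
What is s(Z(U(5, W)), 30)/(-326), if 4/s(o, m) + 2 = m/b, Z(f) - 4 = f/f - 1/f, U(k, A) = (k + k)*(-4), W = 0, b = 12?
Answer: -4/163 ≈ -0.024540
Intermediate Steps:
U(k, A) = -8*k (U(k, A) = (2*k)*(-4) = -8*k)
Z(f) = 5 - 1/f (Z(f) = 4 + (f/f - 1/f) = 4 + (1 - 1/f) = 5 - 1/f)
s(o, m) = 4/(-2 + m/12)
s(Z(U(5, W)), 30)/(-326) = (48/(-24 + 30))/(-326) = (48/6)*(-1/326) = (48*(1/6))*(-1/326) = 8*(-1/326) = -4/163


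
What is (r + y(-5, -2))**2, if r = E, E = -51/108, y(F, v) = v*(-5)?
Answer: 117649/1296 ≈ 90.779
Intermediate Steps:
y(F, v) = -5*v
E = -17/36 (E = -51*1/108 = -17/36 ≈ -0.47222)
r = -17/36 ≈ -0.47222
(r + y(-5, -2))**2 = (-17/36 - 5*(-2))**2 = (-17/36 + 10)**2 = (343/36)**2 = 117649/1296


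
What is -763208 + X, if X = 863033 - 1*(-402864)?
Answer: 502689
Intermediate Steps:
X = 1265897 (X = 863033 + 402864 = 1265897)
-763208 + X = -763208 + 1265897 = 502689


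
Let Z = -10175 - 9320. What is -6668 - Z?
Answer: 12827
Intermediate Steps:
Z = -19495
-6668 - Z = -6668 - 1*(-19495) = -6668 + 19495 = 12827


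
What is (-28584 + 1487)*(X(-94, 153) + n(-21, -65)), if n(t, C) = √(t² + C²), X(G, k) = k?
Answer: -4145841 - 27097*√4666 ≈ -5.9968e+6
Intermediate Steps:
n(t, C) = √(C² + t²)
(-28584 + 1487)*(X(-94, 153) + n(-21, -65)) = (-28584 + 1487)*(153 + √((-65)² + (-21)²)) = -27097*(153 + √(4225 + 441)) = -27097*(153 + √4666) = -4145841 - 27097*√4666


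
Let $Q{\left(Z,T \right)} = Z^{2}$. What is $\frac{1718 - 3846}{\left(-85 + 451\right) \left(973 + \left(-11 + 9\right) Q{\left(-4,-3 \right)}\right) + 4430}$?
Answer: $- \frac{532}{87209} \approx -0.0061003$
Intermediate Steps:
$\frac{1718 - 3846}{\left(-85 + 451\right) \left(973 + \left(-11 + 9\right) Q{\left(-4,-3 \right)}\right) + 4430} = \frac{1718 - 3846}{\left(-85 + 451\right) \left(973 + \left(-11 + 9\right) \left(-4\right)^{2}\right) + 4430} = - \frac{2128}{366 \left(973 - 32\right) + 4430} = - \frac{2128}{366 \cdot 941 + 4430} = - \frac{2128}{344406 + 4430} = - \frac{2128}{348836} = \left(-2128\right) \frac{1}{348836} = - \frac{532}{87209}$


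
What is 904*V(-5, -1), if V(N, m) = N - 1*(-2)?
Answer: -2712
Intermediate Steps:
V(N, m) = 2 + N (V(N, m) = N + 2 = 2 + N)
904*V(-5, -1) = 904*(2 - 5) = 904*(-3) = -2712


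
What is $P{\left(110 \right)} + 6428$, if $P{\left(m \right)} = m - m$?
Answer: $6428$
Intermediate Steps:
$P{\left(m \right)} = 0$
$P{\left(110 \right)} + 6428 = 0 + 6428 = 6428$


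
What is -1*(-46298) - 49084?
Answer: -2786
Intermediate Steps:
-1*(-46298) - 49084 = 46298 - 49084 = -2786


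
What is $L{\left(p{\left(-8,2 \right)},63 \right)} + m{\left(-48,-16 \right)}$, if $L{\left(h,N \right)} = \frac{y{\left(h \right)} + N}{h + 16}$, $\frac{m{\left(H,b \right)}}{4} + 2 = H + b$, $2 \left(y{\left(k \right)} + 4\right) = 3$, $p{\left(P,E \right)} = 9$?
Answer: $- \frac{13079}{50} \approx -261.58$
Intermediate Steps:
$y{\left(k \right)} = - \frac{5}{2}$ ($y{\left(k \right)} = -4 + \frac{1}{2} \cdot 3 = -4 + \frac{3}{2} = - \frac{5}{2}$)
$m{\left(H,b \right)} = -8 + 4 H + 4 b$ ($m{\left(H,b \right)} = -8 + 4 \left(H + b\right) = -8 + \left(4 H + 4 b\right) = -8 + 4 H + 4 b$)
$L{\left(h,N \right)} = \frac{- \frac{5}{2} + N}{16 + h}$ ($L{\left(h,N \right)} = \frac{- \frac{5}{2} + N}{h + 16} = \frac{- \frac{5}{2} + N}{16 + h}$)
$L{\left(p{\left(-8,2 \right)},63 \right)} + m{\left(-48,-16 \right)} = \frac{- \frac{5}{2} + 63}{16 + 9} + \left(-8 + 4 \left(-48\right) + 4 \left(-16\right)\right) = \frac{1}{25} \cdot \frac{121}{2} - 264 = \frac{121}{50} - 264 = - \frac{13079}{50}$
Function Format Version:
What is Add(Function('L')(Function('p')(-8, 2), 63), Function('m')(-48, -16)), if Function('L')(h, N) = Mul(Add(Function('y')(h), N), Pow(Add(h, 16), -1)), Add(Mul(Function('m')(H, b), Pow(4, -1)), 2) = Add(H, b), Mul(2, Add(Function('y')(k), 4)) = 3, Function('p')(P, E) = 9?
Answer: Rational(-13079, 50) ≈ -261.58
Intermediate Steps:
Function('y')(k) = Rational(-5, 2) (Function('y')(k) = Add(-4, Mul(Rational(1, 2), 3)) = Add(-4, Rational(3, 2)) = Rational(-5, 2))
Function('m')(H, b) = Add(-8, Mul(4, H), Mul(4, b)) (Function('m')(H, b) = Add(-8, Mul(4, Add(H, b))) = Add(-8, Add(Mul(4, H), Mul(4, b))) = Add(-8, Mul(4, H), Mul(4, b)))
Function('L')(h, N) = Mul(Pow(Add(16, h), -1), Add(Rational(-5, 2), N)) (Function('L')(h, N) = Mul(Add(Rational(-5, 2), N), Pow(Add(h, 16), -1)) = Mul(Add(Rational(-5, 2), N), Pow(Add(16, h), -1)) = Mul(Pow(Add(16, h), -1), Add(Rational(-5, 2), N)))
Add(Function('L')(Function('p')(-8, 2), 63), Function('m')(-48, -16)) = Add(Mul(Pow(Add(16, 9), -1), Add(Rational(-5, 2), 63)), Add(-8, Mul(4, -48), Mul(4, -16))) = Add(Mul(Pow(25, -1), Rational(121, 2)), Add(-8, -192, -64)) = Add(Mul(Rational(1, 25), Rational(121, 2)), -264) = Add(Rational(121, 50), -264) = Rational(-13079, 50)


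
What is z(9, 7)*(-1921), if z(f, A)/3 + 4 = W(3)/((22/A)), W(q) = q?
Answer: 386121/22 ≈ 17551.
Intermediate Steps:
z(f, A) = -12 + 9*A/22 (z(f, A) = -12 + 3*(3/((22/A))) = -12 + 3*(3*(A/22)) = -12 + 3*(3*A/22) = -12 + 9*A/22)
z(9, 7)*(-1921) = (-12 + (9/22)*7)*(-1921) = (-12 + 63/22)*(-1921) = -201/22*(-1921) = 386121/22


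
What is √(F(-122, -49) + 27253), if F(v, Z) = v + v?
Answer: 3*√3001 ≈ 164.34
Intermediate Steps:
F(v, Z) = 2*v
√(F(-122, -49) + 27253) = √(2*(-122) + 27253) = √(-244 + 27253) = √27009 = 3*√3001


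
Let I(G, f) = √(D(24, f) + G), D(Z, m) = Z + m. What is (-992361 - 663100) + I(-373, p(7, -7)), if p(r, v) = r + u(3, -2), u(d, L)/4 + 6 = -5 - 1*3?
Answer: -1655461 + I*√398 ≈ -1.6555e+6 + 19.95*I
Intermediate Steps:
u(d, L) = -56 (u(d, L) = -24 + 4*(-5 - 1*3) = -24 + 4*(-5 - 3) = -24 + 4*(-8) = -24 - 32 = -56)
p(r, v) = -56 + r (p(r, v) = r - 56 = -56 + r)
I(G, f) = √(24 + G + f) (I(G, f) = √((24 + f) + G) = √(24 + G + f))
(-992361 - 663100) + I(-373, p(7, -7)) = (-992361 - 663100) + √(24 - 373 + (-56 + 7)) = -1655461 + √(24 - 373 - 49) = -1655461 + √(-398) = -1655461 + I*√398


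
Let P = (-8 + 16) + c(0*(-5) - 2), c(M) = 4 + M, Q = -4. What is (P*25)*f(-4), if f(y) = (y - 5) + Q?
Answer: -3250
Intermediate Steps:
P = 10 (P = (-8 + 16) + (4 + (0*(-5) - 2)) = 8 + (4 + (0 - 2)) = 8 + (4 - 2) = 8 + 2 = 10)
f(y) = -9 + y (f(y) = (y - 5) - 4 = (-5 + y) - 4 = -9 + y)
(P*25)*f(-4) = (10*25)*(-9 - 4) = 250*(-13) = -3250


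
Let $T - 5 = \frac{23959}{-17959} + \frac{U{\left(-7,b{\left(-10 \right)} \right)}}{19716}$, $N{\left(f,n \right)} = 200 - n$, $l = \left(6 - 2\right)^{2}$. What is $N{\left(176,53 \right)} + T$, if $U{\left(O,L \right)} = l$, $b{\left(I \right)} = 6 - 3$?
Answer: $\frac{13337004397}{88519911} \approx 150.67$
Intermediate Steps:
$b{\left(I \right)} = 3$ ($b{\left(I \right)} = 6 - 3 = 3$)
$l = 16$ ($l = 4^{2} = 16$)
$U{\left(O,L \right)} = 16$
$T = \frac{324577480}{88519911}$ ($T = 5 + \left(\frac{23959}{-17959} + \frac{16}{19716}\right) = 5 + \left(23959 \left(- \frac{1}{17959}\right) + 16 \cdot \frac{1}{19716}\right) = 5 + \left(- \frac{23959}{17959} + \frac{4}{4929}\right) = 5 - \frac{118022075}{88519911} = \frac{324577480}{88519911} \approx 3.6667$)
$N{\left(176,53 \right)} + T = \left(200 - 53\right) + \frac{324577480}{88519911} = 147 + \frac{324577480}{88519911} = \frac{13337004397}{88519911}$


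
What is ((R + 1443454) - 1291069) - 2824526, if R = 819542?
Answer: -1852599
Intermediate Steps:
((R + 1443454) - 1291069) - 2824526 = ((819542 + 1443454) - 1291069) - 2824526 = (2262996 - 1291069) - 2824526 = 971927 - 2824526 = -1852599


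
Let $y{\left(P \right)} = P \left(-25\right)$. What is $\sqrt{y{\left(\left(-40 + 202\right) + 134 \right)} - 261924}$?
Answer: $2 i \sqrt{67331} \approx 518.96 i$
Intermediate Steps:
$y{\left(P \right)} = - 25 P$
$\sqrt{y{\left(\left(-40 + 202\right) + 134 \right)} - 261924} = \sqrt{- 25 \left(\left(-40 + 202\right) + 134\right) - 261924} = \sqrt{- 25 \left(162 + 134\right) - 261924} = \sqrt{\left(-25\right) 296 - 261924} = \sqrt{-7400 - 261924} = \sqrt{-269324} = 2 i \sqrt{67331}$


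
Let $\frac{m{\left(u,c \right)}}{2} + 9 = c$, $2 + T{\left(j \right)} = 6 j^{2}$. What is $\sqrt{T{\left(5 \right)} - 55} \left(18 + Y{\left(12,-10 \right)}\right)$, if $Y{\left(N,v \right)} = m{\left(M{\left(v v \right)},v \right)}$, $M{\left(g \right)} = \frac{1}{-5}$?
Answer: $- 20 \sqrt{93} \approx -192.87$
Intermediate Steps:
$T{\left(j \right)} = -2 + 6 j^{2}$
$M{\left(g \right)} = - \frac{1}{5}$
$m{\left(u,c \right)} = -18 + 2 c$
$Y{\left(N,v \right)} = -18 + 2 v$
$\sqrt{T{\left(5 \right)} - 55} \left(18 + Y{\left(12,-10 \right)}\right) = \sqrt{\left(-2 + 6 \cdot 5^{2}\right) - 55} \left(18 + \left(-18 + 2 \left(-10\right)\right)\right) = \sqrt{\left(-2 + 6 \cdot 25\right) - 55} \left(18 - 38\right) = \sqrt{\left(-2 + 150\right) - 55} \left(18 - 38\right) = \sqrt{148 - 55} \left(-20\right) = \sqrt{93} \left(-20\right) = - 20 \sqrt{93}$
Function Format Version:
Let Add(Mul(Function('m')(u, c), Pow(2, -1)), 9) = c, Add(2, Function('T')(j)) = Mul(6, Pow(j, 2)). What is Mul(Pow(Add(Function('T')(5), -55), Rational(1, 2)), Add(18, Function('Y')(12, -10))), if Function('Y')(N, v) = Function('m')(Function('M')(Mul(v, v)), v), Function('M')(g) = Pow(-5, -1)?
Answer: Mul(-20, Pow(93, Rational(1, 2))) ≈ -192.87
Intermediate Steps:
Function('T')(j) = Add(-2, Mul(6, Pow(j, 2)))
Function('M')(g) = Rational(-1, 5)
Function('m')(u, c) = Add(-18, Mul(2, c))
Function('Y')(N, v) = Add(-18, Mul(2, v))
Mul(Pow(Add(Function('T')(5), -55), Rational(1, 2)), Add(18, Function('Y')(12, -10))) = Mul(Pow(Add(Add(-2, Mul(6, Pow(5, 2))), -55), Rational(1, 2)), Add(18, Add(-18, Mul(2, -10)))) = Mul(Pow(Add(Add(-2, Mul(6, 25)), -55), Rational(1, 2)), Add(18, Add(-18, -20))) = Mul(Pow(Add(Add(-2, 150), -55), Rational(1, 2)), Add(18, -38)) = Mul(Pow(Add(148, -55), Rational(1, 2)), -20) = Mul(Pow(93, Rational(1, 2)), -20) = Mul(-20, Pow(93, Rational(1, 2)))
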